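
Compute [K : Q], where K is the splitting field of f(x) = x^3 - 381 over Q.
[K : Q] = 6

The roots of x^3 - 381 are ∛381, ω∛381, ω^2∛381 where ω = e^(2πi/3) is a primitive cube root of unity, so K = Q(∛381, ω). Now [Q(∛381):Q] = 3 (since 381 is not a perfect cube, x^3 - 381 is irreducible) and [Q(ω):Q] = 2. Both 2 and 3 divide [K:Q], and [K:Q] ≤ 3·2 = 6, so [K:Q] = 6. (Equivalently: Q(∛381) ⊂ R but ω ∉ R, so [K : Q(∛381)] = 2.)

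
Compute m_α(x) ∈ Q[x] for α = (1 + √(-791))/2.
m_α(x) = x^2 - x + 198

From 2α - 1 = √(-791), squaring gives (2α - 1)^2 = -791, i.e. 4α^2 - 4α + 1 = -791, so α^2 - α + (1 + 791)/4 = 0. Since -791 ≡ 1 (mod 4), (1 + 791)/4 = 198 ∈ Z. The polynomial x^2 - x + 198 has discriminant 1 - 4·(198) = -791, which is not a perfect square in Q (d = -791 is squarefree and ≠ 1), so x^2 - x + 198 is irreducible over Q. It is the minimal polynomial of α.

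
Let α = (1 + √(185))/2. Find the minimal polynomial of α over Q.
m_α(x) = x^2 - x - 46

From 2α - 1 = √(185), squaring gives (2α - 1)^2 = 185, i.e. 4α^2 - 4α + 1 = 185, so α^2 - α + (1 - 185)/4 = 0. Since 185 ≡ 1 (mod 4), (1 - 185)/4 = -46 ∈ Z. The polynomial x^2 - x - 46 has discriminant 1 - 4·(-46) = 185, which is not a perfect square in Q (d = 185 is squarefree and ≠ 1), so x^2 - x - 46 is irreducible over Q. It is the minimal polynomial of α.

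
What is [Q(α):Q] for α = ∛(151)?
[Q(α):Q] = 3

The minimal polynomial of α is x^3 - 151, irreducible over Q since 151 is not a perfect cube (so x^3 - 151 has no rational root). Hence [Q(α):Q] = deg(m_α) = 3.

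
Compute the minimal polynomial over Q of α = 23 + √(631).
m_α(x) = x^2 - 46x - 102

From α - 23 = √(631), squaring gives (α - 23)^2 = 631, i.e. α^2 - 46α + 529 = 631, so α^2 - 46α - 102 = 0. The discriminant of x^2 - 46x - 102 is (-46)^2 - 4·(-102) = 2116 + 408 = 2524, and 4·(631) is not a perfect square in Q since 631 is squarefree and ≠ 1. Hence x^2 - 46x - 102 is irreducible over Q and is the minimal polynomial of α.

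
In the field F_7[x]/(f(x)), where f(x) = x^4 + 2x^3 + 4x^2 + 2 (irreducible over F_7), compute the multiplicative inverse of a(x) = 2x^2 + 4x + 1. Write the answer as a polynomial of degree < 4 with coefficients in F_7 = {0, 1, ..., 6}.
a(x)^(-1) ≡ 5x^2 (mod f(x))

Since f is irreducible over F_7, F_7[x]/(f) is a field and a(x) ≠ 0 has an inverse. Apply the extended Euclidean algorithm to f(x) and a(x) in F_7[x]: f(x) = (4x^2)·a(x) + (2). The last nonzero remainder is the constant 2 = gcd(f, a) in F_7. Back-substituting through the division chain expresses 2 = s(x)·a(x) + t(x)·f(x) with s(x) ≡ 3x^2 (mod f), so (3x^2)·a(x) ≡ 2 (mod f). Multiplying by 2^(-1) ≡ 4 in F_7 gives a(x)^(-1) ≡ 4·(3x^2) ≡ 5x^2 (mod f). Check: (2x^2 + 4x + 1)·(5x^2) = 3x^4 + 6x^3 + 5x^2 ≡ 1 (mod x^4 + 2x^3 + 4x^2 + 2).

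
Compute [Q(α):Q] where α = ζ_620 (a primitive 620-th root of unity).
[Q(α):Q] = 240

The minimal polynomial of ζ_620 over Q is the 620-th cyclotomic polynomial Φ_620(x), which is irreducible over Q and has degree φ(620) = 240. Hence [Q(α):Q] = φ(620) = 240.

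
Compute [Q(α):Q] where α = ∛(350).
[Q(α):Q] = 3

The minimal polynomial of α is x^3 - 350, irreducible over Q since 350 is not a perfect cube (so x^3 - 350 has no rational root). Hence [Q(α):Q] = deg(m_α) = 3.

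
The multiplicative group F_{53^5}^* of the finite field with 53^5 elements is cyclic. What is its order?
|F_{53^5}^*| = 418195492

F_{53^5} has 53^5 = 418195493 elements; its multiplicative group consists of all nonzero elements, so |F_{53^5}^*| = 418195493 - 1 = 418195492. (It is cyclic since any finite subgroup of the multiplicative group of a field is cyclic.)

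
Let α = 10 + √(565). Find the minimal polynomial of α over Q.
m_α(x) = x^2 - 20x - 465

From α - 10 = √(565), squaring gives (α - 10)^2 = 565, i.e. α^2 - 20α + 100 = 565, so α^2 - 20α - 465 = 0. The discriminant of x^2 - 20x - 465 is (-20)^2 - 4·(-465) = 400 + 1860 = 2260, and 4·(565) is not a perfect square in Q since 565 is squarefree and ≠ 1. Hence x^2 - 20x - 465 is irreducible over Q and is the minimal polynomial of α.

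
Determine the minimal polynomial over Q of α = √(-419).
m_α(x) = x^2 + 419

α satisfies α^2 + 419 = 0, so x^2 + 419 annihilates α. Since d = -419 is squarefree and ≠ 1, it is not a perfect square in Q, so x^2 + 419 has no rational root and is therefore irreducible over Q (a degree-2 polynomial over a field is irreducible iff it has no root). Hence m_α(x) = x^2 + 419.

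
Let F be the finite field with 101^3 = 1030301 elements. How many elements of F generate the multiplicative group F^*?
There are φ(1030300) = 412080 primitive elements

F_q^* is cyclic of order q - 1 = 1030300. A cyclic group of order m has exactly φ(m) generators. Here m = 1030300 = 2^2 · 5^2 · 10303, so the number of primitive elements is φ(1030300) = 412080.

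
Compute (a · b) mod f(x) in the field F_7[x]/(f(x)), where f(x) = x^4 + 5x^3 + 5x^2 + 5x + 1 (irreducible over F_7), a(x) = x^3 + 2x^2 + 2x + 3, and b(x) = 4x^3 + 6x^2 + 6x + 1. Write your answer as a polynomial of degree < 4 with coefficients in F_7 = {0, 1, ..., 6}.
a · b ≡ 4x^2 + 2 (mod f(x))

Multiply in F_7[x]: a(x)·b(x) = (x^3 + 2x^2 + 2x + 3)·(4x^3 + 6x^2 + 6x + 1) = 4x^6 + 5x^4 + 2x^3 + 4x^2 + 6x + 3. This has degree ≥ 4, so divide by f(x) over F_7: 4x^6 + 5x^4 + 2x^3 + 4x^2 + 6x + 3 = (4x^2 + x + 1)·(x^4 + 5x^3 + 5x^2 + 5x + 1) + (4x^2 + 2). Hence a·b ≡ 4x^2 + 2 (mod f). (F_7[x]/(f) is a field with 7^4 = 2401 elements since f is irreducible of degree 4.)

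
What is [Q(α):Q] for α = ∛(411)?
[Q(α):Q] = 3

The minimal polynomial of α is x^3 - 411, irreducible over Q since 411 is not a perfect cube (so x^3 - 411 has no rational root). Hence [Q(α):Q] = deg(m_α) = 3.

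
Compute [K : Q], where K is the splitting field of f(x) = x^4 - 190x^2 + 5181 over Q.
[K : Q] = 4

Solving the quadratic in x^2: x^2 = (190 ± √(190^2 - 4·5181))/2 = (190 ± √15376)/2 = (190 ± 124)/2, giving x^2 = 157 or x^2 = 33. So f(x) = (x^2 - 157)(x^2 - 33) and the roots of f are ±√157, ±√33. Hence the splitting field is K = Q(√157, √33). Since 157 and 33 are distinct squarefree integers > 1, their product 5181 is not a perfect square, so √33 ∉ Q(√157). By the tower law [K:Q] = [Q(√157,√33):Q(√157)] · [Q(√157):Q] = 2 · 2 = 4.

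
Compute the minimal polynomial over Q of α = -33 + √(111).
m_α(x) = x^2 + 66x + 978

From α + 33 = √(111), squaring gives (α + 33)^2 = 111, i.e. α^2 + 66α + 1089 = 111, so α^2 + 66α + 978 = 0. The discriminant of x^2 + 66x + 978 is (66)^2 - 4·(978) = 4356 - 3912 = 444, and 4·(111) is not a perfect square in Q since 111 is squarefree and ≠ 1. Hence x^2 + 66x + 978 is irreducible over Q and is the minimal polynomial of α.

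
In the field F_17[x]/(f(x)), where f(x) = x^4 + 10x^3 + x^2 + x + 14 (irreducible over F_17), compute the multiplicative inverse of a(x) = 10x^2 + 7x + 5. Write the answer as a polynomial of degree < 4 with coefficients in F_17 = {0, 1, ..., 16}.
a(x)^(-1) ≡ 15x^3 + 3x^2 + 14x + 10 (mod f(x))

Since f is irreducible over F_17, F_17[x]/(f) is a field and a(x) ≠ 0 has an inverse. Apply the extended Euclidean algorithm to f(x) and a(x) in F_17[x]: f(x) = (12x^2 + 13x + 2)·a(x) + (7x + 4);  a(x) = (16x + 4)·(7x + 4) + (6). The last nonzero remainder is the constant 6 = gcd(f, a) in F_17. Back-substituting through the division chain expresses 6 = s(x)·a(x) + t(x)·f(x) with s(x) ≡ 5x^3 + x^2 + 16x + 9 (mod f), so (5x^3 + x^2 + 16x + 9)·a(x) ≡ 6 (mod f). Multiplying by 6^(-1) ≡ 3 in F_17 gives a(x)^(-1) ≡ 3·(5x^3 + x^2 + 16x + 9) ≡ 15x^3 + 3x^2 + 14x + 10 (mod f). Check: (10x^2 + 7x + 5)·(15x^3 + 3x^2 + 14x + 10) = 14x^5 + 16x^4 + 15x^3 + 9x^2 + 4x + 16 ≡ 1 (mod x^4 + 10x^3 + x^2 + x + 14).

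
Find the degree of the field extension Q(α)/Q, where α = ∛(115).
[Q(α):Q] = 3

The minimal polynomial of α is x^3 - 115, irreducible over Q since 115 is not a perfect cube (so x^3 - 115 has no rational root). Hence [Q(α):Q] = deg(m_α) = 3.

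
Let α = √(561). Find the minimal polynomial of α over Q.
m_α(x) = x^2 - 561

α satisfies α^2 - 561 = 0, so x^2 - 561 annihilates α. Since d = 561 is squarefree and ≠ 1, it is not a perfect square in Q, so x^2 - 561 has no rational root and is therefore irreducible over Q (a degree-2 polynomial over a field is irreducible iff it has no root). Hence m_α(x) = x^2 - 561.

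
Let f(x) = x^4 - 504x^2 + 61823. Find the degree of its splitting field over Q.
[K : Q] = 4

Solving the quadratic in x^2: x^2 = (504 ± √(504^2 - 4·61823))/2 = (504 ± √6724)/2 = (504 ± 82)/2, giving x^2 = 211 or x^2 = 293. So f(x) = (x^2 - 211)(x^2 - 293) and the roots of f are ±√211, ±√293. Hence the splitting field is K = Q(√211, √293). Since 211 and 293 are distinct squarefree integers > 1, their product 61823 is not a perfect square, so √293 ∉ Q(√211). By the tower law [K:Q] = [Q(√211,√293):Q(√211)] · [Q(√211):Q] = 2 · 2 = 4.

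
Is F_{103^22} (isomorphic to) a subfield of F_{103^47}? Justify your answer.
No: F_{103^22} is not a subfield of F_{103^47}

F_{p^m} embeds in F_{p^n} iff m | n. Here 22 ∤ 47 (since 47 = 2·22 + 3 with remainder 3 ≠ 0), so F_{103^22} is not a subfield of F_{103^47}. Equivalently: if it were, the tower law would give 22 = [F_{103^22}:F_103] dividing [F_{103^47}:F_103] = 47, contradiction.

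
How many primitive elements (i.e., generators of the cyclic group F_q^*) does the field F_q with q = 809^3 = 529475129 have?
There are φ(529475128) = 195955200 primitive elements

F_q^* is cyclic of order q - 1 = 529475128. A cyclic group of order m has exactly φ(m) generators. Here m = 529475128 = 2^3 · 7 · 13 · 19 · 101 · 379, so the number of primitive elements is φ(529475128) = 195955200.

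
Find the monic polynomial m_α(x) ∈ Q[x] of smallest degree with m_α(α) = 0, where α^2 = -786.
m_α(x) = x^2 + 786

α satisfies α^2 + 786 = 0, so x^2 + 786 annihilates α. Since d = -786 is squarefree and ≠ 1, it is not a perfect square in Q, so x^2 + 786 has no rational root and is therefore irreducible over Q (a degree-2 polynomial over a field is irreducible iff it has no root). Hence m_α(x) = x^2 + 786.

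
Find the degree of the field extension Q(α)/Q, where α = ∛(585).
[Q(α):Q] = 3

The minimal polynomial of α is x^3 - 585, irreducible over Q since 585 is not a perfect cube (so x^3 - 585 has no rational root). Hence [Q(α):Q] = deg(m_α) = 3.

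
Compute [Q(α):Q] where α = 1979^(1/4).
[Q(α):Q] = 4

α is a root of x^4 - 1979. By Eisenstein's criterion at the prime p = 1979 (which divides the constant term 1979 but p^2 = 3916441 does not, since 1979 is squarefree), x^4 - 1979 is irreducible over Q. Hence [Q(α):Q] = 4.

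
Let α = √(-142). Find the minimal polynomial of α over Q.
m_α(x) = x^2 + 142

α satisfies α^2 + 142 = 0, so x^2 + 142 annihilates α. Since d = -142 is squarefree and ≠ 1, it is not a perfect square in Q, so x^2 + 142 has no rational root and is therefore irreducible over Q (a degree-2 polynomial over a field is irreducible iff it has no root). Hence m_α(x) = x^2 + 142.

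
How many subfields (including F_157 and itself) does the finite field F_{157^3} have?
F_{157^3} has 2 subfields

The subfields of F_{p^n} are exactly the fields F_{p^d} for d | n (each is the fixed field of the unique index-d subgroup of Gal(F_{p^n}/F_p) ≅ Z/nZ). The divisors of n = 3 are {1, 3}, giving 2 subfields: F_{157^1}, F_{157^3}.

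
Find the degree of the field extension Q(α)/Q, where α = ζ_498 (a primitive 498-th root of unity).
[Q(α):Q] = 164

The minimal polynomial of ζ_498 over Q is the 498-th cyclotomic polynomial Φ_498(x), which is irreducible over Q and has degree φ(498) = 164. Hence [Q(α):Q] = φ(498) = 164.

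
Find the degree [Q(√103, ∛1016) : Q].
[Q(√103, ∛1016) : Q] = 6

Let L = Q(√103, ∛1016). Since Q(√103) ⊂ L and [Q(√103):Q] = 2, the tower law gives 2 | [L:Q]. Likewise Q(∛1016) ⊂ L with [Q(∛1016):Q] = 3 (because 1016 is not a perfect cube), so 3 | [L:Q]. As gcd(2,3) = 1, [L:Q] is divisible by 6. Conversely L is generated over Q by √103 and ∛1016, so [L:Q] ≤ 2·3 = 6. Therefore [Q(√103, ∛1016) : Q] = 6.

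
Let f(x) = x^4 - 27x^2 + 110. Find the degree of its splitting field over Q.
[K : Q] = 4

Solving the quadratic in x^2: x^2 = (27 ± √(27^2 - 4·110))/2 = (27 ± √289)/2 = (27 ± 17)/2, giving x^2 = 5 or x^2 = 22. So f(x) = (x^2 - 5)(x^2 - 22) and the roots of f are ±√5, ±√22. Hence the splitting field is K = Q(√5, √22). Since 5 and 22 are distinct squarefree integers > 1, their product 110 is not a perfect square, so √22 ∉ Q(√5). By the tower law [K:Q] = [Q(√5,√22):Q(√5)] · [Q(√5):Q] = 2 · 2 = 4.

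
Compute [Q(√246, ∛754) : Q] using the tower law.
[Q(√246, ∛754) : Q] = 6

Let L = Q(√246, ∛754). Since Q(√246) ⊂ L and [Q(√246):Q] = 2, the tower law gives 2 | [L:Q]. Likewise Q(∛754) ⊂ L with [Q(∛754):Q] = 3 (because 754 is not a perfect cube), so 3 | [L:Q]. As gcd(2,3) = 1, [L:Q] is divisible by 6. Conversely L is generated over Q by √246 and ∛754, so [L:Q] ≤ 2·3 = 6. Therefore [Q(√246, ∛754) : Q] = 6.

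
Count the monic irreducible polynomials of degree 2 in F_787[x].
There are 309291 monic irreducible polynomials of degree 2 over F_787

Each element of F_{787^2} that lies in no proper subfield is a root of exactly one monic irreducible of degree 2 over F_787, and each such polynomial has 2 distinct roots in F_{787^2}. By Möbius inversion the count is N_787(2) = (1/2) Σ_{d|2} μ(2/d) · 787^d = (1/2)(μ(2)·787^1 + μ(1)·787^2) = 618582/2 = 309291.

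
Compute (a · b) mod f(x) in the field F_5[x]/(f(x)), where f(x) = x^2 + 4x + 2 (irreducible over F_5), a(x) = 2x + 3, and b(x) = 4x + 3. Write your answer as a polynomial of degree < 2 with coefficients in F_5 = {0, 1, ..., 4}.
a · b ≡ x + 3 (mod f(x))

Multiply in F_5[x]: a(x)·b(x) = (2x + 3)·(4x + 3) = 3x^2 + 3x + 4. This has degree ≥ 2, so divide by f(x) over F_5: 3x^2 + 3x + 4 = (3)·(x^2 + 4x + 2) + (x + 3). Hence a·b ≡ x + 3 (mod f). (F_5[x]/(f) is a field with 5^2 = 25 elements since f is irreducible of degree 2.)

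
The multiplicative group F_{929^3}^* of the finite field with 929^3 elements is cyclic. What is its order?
|F_{929^3}^*| = 801765088

F_{929^3} has 929^3 = 801765089 elements; its multiplicative group consists of all nonzero elements, so |F_{929^3}^*| = 801765089 - 1 = 801765088. (It is cyclic since any finite subgroup of the multiplicative group of a field is cyclic.)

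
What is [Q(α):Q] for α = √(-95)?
[Q(α):Q] = 2

[Q(α):Q] equals the degree of the minimal polynomial of α. Here α^2 = -95 and x^2 + 95 is irreducible (d = -95 is squarefree, ≠ 1, hence not a square), so deg(m_α) = 2. Thus [Q(α):Q] = 2.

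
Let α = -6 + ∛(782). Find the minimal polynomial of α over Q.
m_α(x) = x^3 + 18x^2 + 108x - 566

Set β = α + 6 = ∛(782), so β^3 = 782. Then (α + 6)^3 - 782 = 0, i.e. α is a root of g(x) = (x + 6)^3 - 782 = x^3 + 18x^2 + 108x - 566. Since g(x) = h(x + 6) where h(x) = x^3 - 782, and h is irreducible over Q (because 782 is not a perfect cube, so h has no rational root, and a monic cubic with no rational root is irreducible), g is also irreducible (irreducibility is preserved under the substitution x → x + 6). Hence m_α(x) = x^3 + 18x^2 + 108x - 566.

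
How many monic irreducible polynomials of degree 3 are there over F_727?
There are 128079952 monic irreducible polynomials of degree 3 over F_727

Each element of F_{727^3} that lies in no proper subfield is a root of exactly one monic irreducible of degree 3 over F_727, and each such polynomial has 3 distinct roots in F_{727^3}. By Möbius inversion the count is N_727(3) = (1/3) Σ_{d|3} μ(3/d) · 727^d = (1/3)(μ(3)·727^1 + μ(1)·727^3) = 384239856/3 = 128079952.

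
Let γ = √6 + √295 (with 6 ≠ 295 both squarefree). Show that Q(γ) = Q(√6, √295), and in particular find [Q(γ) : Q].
[Q(γ) : Q] = 4 (equivalently, Q(γ) = Q(√6, √295))

Obviously Q(γ) ⊆ Q(√6, √295), and [Q(√6, √295):Q] = 4 (since 6, 295 are distinct squarefree integers > 1 with 1770 not a perfect square). To show equality we compute the minimal polynomial of γ. From γ = √6 + √295: γ^2 = 6 + 2√(1770) + 295 = 301 + 2√(1770), so γ^2 - 301 = 2√(1770); squaring, (γ^2 - 301)^2 = 4·1770, i.e. γ^4 - 602γ^2 + 90601 - 7080 = 0, i.e. γ^4 - 602γ^2 + 83521 = 0. So γ is a root of x^4 - 602x^2 + 83521. This polynomial is irreducible over Q: it has no rational root (each ±√6 ± √295 is irrational), and any factorization into two quadratics over Q would force √(1770) ∈ Q (pairing opposite roots) or √6, √295 ∈ Q (other pairings), all impossible. Hence [Q(γ):Q] = 4 = [Q(√6, √295):Q], so Q(γ) = Q(√6, √295).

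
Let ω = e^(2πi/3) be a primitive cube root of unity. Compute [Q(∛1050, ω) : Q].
[Q(∛1050, ω) : Q] = 6

[Q(∛1050):Q] = 3 (min poly x^3 - 1050, irreducible since 1050 is not a perfect cube). [Q(ω):Q] = 2 (min poly x^2 + x + 1). Since Q(∛1050) ⊂ R and ω ∉ R, we have ω ∉ Q(∛1050), so x^2 + x + 1 remains irreducible over Q(∛1050) and [Q(∛1050, ω) : Q(∛1050)] = 2. By the tower law, [Q(∛1050, ω) : Q] = 3 · 2 = 6. (In fact Q(∛1050, ω) is the splitting field of x^3 - 1050 over Q.)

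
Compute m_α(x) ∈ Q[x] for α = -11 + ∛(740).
m_α(x) = x^3 + 33x^2 + 363x + 591

Set β = α + 11 = ∛(740), so β^3 = 740. Then (α + 11)^3 - 740 = 0, i.e. α is a root of g(x) = (x + 11)^3 - 740 = x^3 + 33x^2 + 363x + 591. Since g(x) = h(x + 11) where h(x) = x^3 - 740, and h is irreducible over Q (because 740 is not a perfect cube, so h has no rational root, and a monic cubic with no rational root is irreducible), g is also irreducible (irreducibility is preserved under the substitution x → x + 11). Hence m_α(x) = x^3 + 33x^2 + 363x + 591.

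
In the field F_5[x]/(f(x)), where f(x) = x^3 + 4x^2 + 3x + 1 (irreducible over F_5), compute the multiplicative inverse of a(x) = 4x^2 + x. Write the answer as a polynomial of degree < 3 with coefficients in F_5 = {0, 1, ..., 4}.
a(x)^(-1) ≡ 3x^2 + x + 4 (mod f(x))

Since f is irreducible over F_5, F_5[x]/(f) is a field and a(x) ≠ 0 has an inverse. Apply the extended Euclidean algorithm to f(x) and a(x) in F_5[x]: f(x) = (4x)·a(x) + (3x + 1);  a(x) = (3x + 1)·(3x + 1) + (4). The last nonzero remainder is the constant 4 = gcd(f, a) in F_5. Back-substituting through the division chain expresses 4 = s(x)·a(x) + t(x)·f(x) with s(x) ≡ 2x^2 + 4x + 1 (mod f), so (2x^2 + 4x + 1)·a(x) ≡ 4 (mod f). Multiplying by 4^(-1) ≡ 4 in F_5 gives a(x)^(-1) ≡ 4·(2x^2 + 4x + 1) ≡ 3x^2 + x + 4 (mod f). Check: (4x^2 + x)·(3x^2 + x + 4) = 2x^4 + 2x^3 + 2x^2 + 4x ≡ 1 (mod x^3 + 4x^2 + 3x + 1).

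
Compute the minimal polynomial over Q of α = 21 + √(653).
m_α(x) = x^2 - 42x - 212

From α - 21 = √(653), squaring gives (α - 21)^2 = 653, i.e. α^2 - 42α + 441 = 653, so α^2 - 42α - 212 = 0. The discriminant of x^2 - 42x - 212 is (-42)^2 - 4·(-212) = 1764 + 848 = 2612, and 4·(653) is not a perfect square in Q since 653 is squarefree and ≠ 1. Hence x^2 - 42x - 212 is irreducible over Q and is the minimal polynomial of α.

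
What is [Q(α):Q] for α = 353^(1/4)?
[Q(α):Q] = 4

α is a root of x^4 - 353. By Eisenstein's criterion at the prime p = 353 (which divides the constant term 353 but p^2 = 124609 does not, since 353 is squarefree), x^4 - 353 is irreducible over Q. Hence [Q(α):Q] = 4.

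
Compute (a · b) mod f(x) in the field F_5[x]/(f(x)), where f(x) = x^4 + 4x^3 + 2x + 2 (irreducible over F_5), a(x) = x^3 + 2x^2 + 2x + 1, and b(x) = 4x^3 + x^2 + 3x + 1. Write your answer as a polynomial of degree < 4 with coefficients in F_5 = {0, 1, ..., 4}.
a · b ≡ x^3 + 2x + 4 (mod f(x))

Multiply in F_5[x]: a(x)·b(x) = (x^3 + 2x^2 + 2x + 1)·(4x^3 + x^2 + 3x + 1) = 4x^6 + 4x^5 + 3x^4 + 3x^3 + 4x^2 + 1. This has degree ≥ 4, so divide by f(x) over F_5: 4x^6 + 4x^5 + 3x^4 + 3x^3 + 4x^2 + 1 = (4x^2 + 3x + 1)·(x^4 + 4x^3 + 2x + 2) + (x^3 + 2x + 4). Hence a·b ≡ x^3 + 2x + 4 (mod f). (F_5[x]/(f) is a field with 5^4 = 625 elements since f is irreducible of degree 4.)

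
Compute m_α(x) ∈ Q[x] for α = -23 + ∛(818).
m_α(x) = x^3 + 69x^2 + 1587x + 11349

Set β = α + 23 = ∛(818), so β^3 = 818. Then (α + 23)^3 - 818 = 0, i.e. α is a root of g(x) = (x + 23)^3 - 818 = x^3 + 69x^2 + 1587x + 11349. Since g(x) = h(x + 23) where h(x) = x^3 - 818, and h is irreducible over Q (because 818 is not a perfect cube, so h has no rational root, and a monic cubic with no rational root is irreducible), g is also irreducible (irreducibility is preserved under the substitution x → x + 23). Hence m_α(x) = x^3 + 69x^2 + 1587x + 11349.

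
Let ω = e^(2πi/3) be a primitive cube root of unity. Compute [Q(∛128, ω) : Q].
[Q(∛128, ω) : Q] = 6

[Q(∛128):Q] = 3 (min poly x^3 - 128, irreducible since 128 is not a perfect cube). [Q(ω):Q] = 2 (min poly x^2 + x + 1). Since Q(∛128) ⊂ R and ω ∉ R, we have ω ∉ Q(∛128), so x^2 + x + 1 remains irreducible over Q(∛128) and [Q(∛128, ω) : Q(∛128)] = 2. By the tower law, [Q(∛128, ω) : Q] = 3 · 2 = 6. (In fact Q(∛128, ω) is the splitting field of x^3 - 128 over Q.)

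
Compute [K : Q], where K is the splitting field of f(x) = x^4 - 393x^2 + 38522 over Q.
[K : Q] = 4

Solving the quadratic in x^2: x^2 = (393 ± √(393^2 - 4·38522))/2 = (393 ± √361)/2 = (393 ± 19)/2, giving x^2 = 187 or x^2 = 206. So f(x) = (x^2 - 187)(x^2 - 206) and the roots of f are ±√187, ±√206. Hence the splitting field is K = Q(√187, √206). Since 187 and 206 are distinct squarefree integers > 1, their product 38522 is not a perfect square, so √206 ∉ Q(√187). By the tower law [K:Q] = [Q(√187,√206):Q(√187)] · [Q(√187):Q] = 2 · 2 = 4.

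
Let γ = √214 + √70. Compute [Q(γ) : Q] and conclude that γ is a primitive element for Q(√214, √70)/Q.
[Q(γ) : Q] = 4 (equivalently, Q(γ) = Q(√214, √70))

Obviously Q(γ) ⊆ Q(√214, √70), and [Q(√214, √70):Q] = 4 (since 214, 70 are distinct squarefree integers > 1 with 14980 not a perfect square). To show equality we compute the minimal polynomial of γ. From γ = √214 + √70: γ^2 = 214 + 2√(14980) + 70 = 284 + 2√(14980), so γ^2 - 284 = 2√(14980); squaring, (γ^2 - 284)^2 = 4·14980, i.e. γ^4 - 568γ^2 + 80656 - 59920 = 0, i.e. γ^4 - 568γ^2 + 20736 = 0. So γ is a root of x^4 - 568x^2 + 20736. This polynomial is irreducible over Q: it has no rational root (each ±√214 ± √70 is irrational), and any factorization into two quadratics over Q would force √(14980) ∈ Q (pairing opposite roots) or √214, √70 ∈ Q (other pairings), all impossible. Hence [Q(γ):Q] = 4 = [Q(√214, √70):Q], so Q(γ) = Q(√214, √70).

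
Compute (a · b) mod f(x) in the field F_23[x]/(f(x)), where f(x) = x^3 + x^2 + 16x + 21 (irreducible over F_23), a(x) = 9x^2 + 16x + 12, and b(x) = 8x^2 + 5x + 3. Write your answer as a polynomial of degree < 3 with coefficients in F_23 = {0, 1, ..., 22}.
a · b ≡ 8x^2 + 16x + 8 (mod f(x))

Multiply in F_23[x]: a(x)·b(x) = (9x^2 + 16x + 12)·(8x^2 + 5x + 3) = 3x^4 + 12x^3 + 19x^2 + 16x + 13. This has degree ≥ 3, so divide by f(x) over F_23: 3x^4 + 12x^3 + 19x^2 + 16x + 13 = (3x + 9)·(x^3 + x^2 + 16x + 21) + (8x^2 + 16x + 8). Hence a·b ≡ 8x^2 + 16x + 8 (mod f). (F_23[x]/(f) is a field with 23^3 = 12167 elements since f is irreducible of degree 3.)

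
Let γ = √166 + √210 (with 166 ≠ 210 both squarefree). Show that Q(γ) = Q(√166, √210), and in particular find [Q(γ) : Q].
[Q(γ) : Q] = 4 (equivalently, Q(γ) = Q(√166, √210))

Obviously Q(γ) ⊆ Q(√166, √210), and [Q(√166, √210):Q] = 4 (since 166, 210 are distinct squarefree integers > 1 with 34860 not a perfect square). To show equality we compute the minimal polynomial of γ. From γ = √166 + √210: γ^2 = 166 + 2√(34860) + 210 = 376 + 2√(34860), so γ^2 - 376 = 2√(34860); squaring, (γ^2 - 376)^2 = 4·34860, i.e. γ^4 - 752γ^2 + 141376 - 139440 = 0, i.e. γ^4 - 752γ^2 + 1936 = 0. So γ is a root of x^4 - 752x^2 + 1936. This polynomial is irreducible over Q: it has no rational root (each ±√166 ± √210 is irrational), and any factorization into two quadratics over Q would force √(34860) ∈ Q (pairing opposite roots) or √166, √210 ∈ Q (other pairings), all impossible. Hence [Q(γ):Q] = 4 = [Q(√166, √210):Q], so Q(γ) = Q(√166, √210).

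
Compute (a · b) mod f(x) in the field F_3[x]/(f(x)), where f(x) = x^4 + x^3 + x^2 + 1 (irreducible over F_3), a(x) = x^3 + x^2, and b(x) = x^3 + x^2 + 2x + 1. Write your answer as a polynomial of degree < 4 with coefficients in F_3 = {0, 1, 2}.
a · b ≡ x^3 + 2x^2 + 2x + 2 (mod f(x))

Multiply in F_3[x]: a(x)·b(x) = (x^3 + x^2)·(x^3 + x^2 + 2x + 1) = x^6 + 2x^5 + x^2. This has degree ≥ 4, so divide by f(x) over F_3: x^6 + 2x^5 + x^2 = (x^2 + x + 1)·(x^4 + x^3 + x^2 + 1) + (x^3 + 2x^2 + 2x + 2). Hence a·b ≡ x^3 + 2x^2 + 2x + 2 (mod f). (F_3[x]/(f) is a field with 3^4 = 81 elements since f is irreducible of degree 4.)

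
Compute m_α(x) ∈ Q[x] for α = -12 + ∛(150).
m_α(x) = x^3 + 36x^2 + 432x + 1578

Set β = α + 12 = ∛(150), so β^3 = 150. Then (α + 12)^3 - 150 = 0, i.e. α is a root of g(x) = (x + 12)^3 - 150 = x^3 + 36x^2 + 432x + 1578. Since g(x) = h(x + 12) where h(x) = x^3 - 150, and h is irreducible over Q (because 150 is not a perfect cube, so h has no rational root, and a monic cubic with no rational root is irreducible), g is also irreducible (irreducibility is preserved under the substitution x → x + 12). Hence m_α(x) = x^3 + 36x^2 + 432x + 1578.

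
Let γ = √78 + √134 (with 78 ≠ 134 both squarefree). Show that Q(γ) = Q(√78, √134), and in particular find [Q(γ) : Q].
[Q(γ) : Q] = 4 (equivalently, Q(γ) = Q(√78, √134))

Obviously Q(γ) ⊆ Q(√78, √134), and [Q(√78, √134):Q] = 4 (since 78, 134 are distinct squarefree integers > 1 with 10452 not a perfect square). To show equality we compute the minimal polynomial of γ. From γ = √78 + √134: γ^2 = 78 + 2√(10452) + 134 = 212 + 2√(10452), so γ^2 - 212 = 2√(10452); squaring, (γ^2 - 212)^2 = 4·10452, i.e. γ^4 - 424γ^2 + 44944 - 41808 = 0, i.e. γ^4 - 424γ^2 + 3136 = 0. So γ is a root of x^4 - 424x^2 + 3136. This polynomial is irreducible over Q: it has no rational root (each ±√78 ± √134 is irrational), and any factorization into two quadratics over Q would force √(10452) ∈ Q (pairing opposite roots) or √78, √134 ∈ Q (other pairings), all impossible. Hence [Q(γ):Q] = 4 = [Q(√78, √134):Q], so Q(γ) = Q(√78, √134).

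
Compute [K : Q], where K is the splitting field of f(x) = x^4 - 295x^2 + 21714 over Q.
[K : Q] = 4

Solving the quadratic in x^2: x^2 = (295 ± √(295^2 - 4·21714))/2 = (295 ± √169)/2 = (295 ± 13)/2, giving x^2 = 141 or x^2 = 154. So f(x) = (x^2 - 141)(x^2 - 154) and the roots of f are ±√141, ±√154. Hence the splitting field is K = Q(√141, √154). Since 141 and 154 are distinct squarefree integers > 1, their product 21714 is not a perfect square, so √154 ∉ Q(√141). By the tower law [K:Q] = [Q(√141,√154):Q(√141)] · [Q(√141):Q] = 2 · 2 = 4.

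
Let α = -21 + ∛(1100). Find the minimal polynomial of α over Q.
m_α(x) = x^3 + 63x^2 + 1323x + 8161

Set β = α + 21 = ∛(1100), so β^3 = 1100. Then (α + 21)^3 - 1100 = 0, i.e. α is a root of g(x) = (x + 21)^3 - 1100 = x^3 + 63x^2 + 1323x + 8161. Since g(x) = h(x + 21) where h(x) = x^3 - 1100, and h is irreducible over Q (because 1100 is not a perfect cube, so h has no rational root, and a monic cubic with no rational root is irreducible), g is also irreducible (irreducibility is preserved under the substitution x → x + 21). Hence m_α(x) = x^3 + 63x^2 + 1323x + 8161.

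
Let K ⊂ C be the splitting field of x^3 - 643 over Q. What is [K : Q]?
[K : Q] = 6

The roots of x^3 - 643 are ∛643, ω∛643, ω^2∛643 where ω = e^(2πi/3) is a primitive cube root of unity, so K = Q(∛643, ω). Now [Q(∛643):Q] = 3 (since 643 is not a perfect cube, x^3 - 643 is irreducible) and [Q(ω):Q] = 2. Both 2 and 3 divide [K:Q], and [K:Q] ≤ 3·2 = 6, so [K:Q] = 6. (Equivalently: Q(∛643) ⊂ R but ω ∉ R, so [K : Q(∛643)] = 2.)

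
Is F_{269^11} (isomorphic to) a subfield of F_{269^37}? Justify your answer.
No: F_{269^11} is not a subfield of F_{269^37}

F_{p^m} embeds in F_{p^n} iff m | n. Here 11 ∤ 37 (since 37 = 3·11 + 4 with remainder 4 ≠ 0), so F_{269^11} is not a subfield of F_{269^37}. Equivalently: if it were, the tower law would give 11 = [F_{269^11}:F_269] dividing [F_{269^37}:F_269] = 37, contradiction.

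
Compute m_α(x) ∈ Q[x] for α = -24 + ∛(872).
m_α(x) = x^3 + 72x^2 + 1728x + 12952

Set β = α + 24 = ∛(872), so β^3 = 872. Then (α + 24)^3 - 872 = 0, i.e. α is a root of g(x) = (x + 24)^3 - 872 = x^3 + 72x^2 + 1728x + 12952. Since g(x) = h(x + 24) where h(x) = x^3 - 872, and h is irreducible over Q (because 872 is not a perfect cube, so h has no rational root, and a monic cubic with no rational root is irreducible), g is also irreducible (irreducibility is preserved under the substitution x → x + 24). Hence m_α(x) = x^3 + 72x^2 + 1728x + 12952.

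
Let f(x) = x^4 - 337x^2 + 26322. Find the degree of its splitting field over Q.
[K : Q] = 4

Solving the quadratic in x^2: x^2 = (337 ± √(337^2 - 4·26322))/2 = (337 ± √8281)/2 = (337 ± 91)/2, giving x^2 = 123 or x^2 = 214. So f(x) = (x^2 - 123)(x^2 - 214) and the roots of f are ±√123, ±√214. Hence the splitting field is K = Q(√123, √214). Since 123 and 214 are distinct squarefree integers > 1, their product 26322 is not a perfect square, so √214 ∉ Q(√123). By the tower law [K:Q] = [Q(√123,√214):Q(√123)] · [Q(√123):Q] = 2 · 2 = 4.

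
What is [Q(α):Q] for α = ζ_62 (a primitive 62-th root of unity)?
[Q(α):Q] = 30

The minimal polynomial of ζ_62 over Q is the 62-th cyclotomic polynomial Φ_62(x), which is irreducible over Q and has degree φ(62) = 30. Hence [Q(α):Q] = φ(62) = 30.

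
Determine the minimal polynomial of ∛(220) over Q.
m_α(x) = x^3 - 220

α satisfies α^3 = 220, so x^3 - 220 annihilates α. By the rational root test, a rational root p/q (in lowest terms) of x^3 - 220 would satisfy p^3 = 220 q^3, forcing q = 1 and p^3 = 220; but 220 is not a perfect cube, contradiction. A monic cubic over Q with no rational root is irreducible (any nontrivial factorization would include a linear factor). Hence x^3 - 220 is the minimal polynomial of α, and in particular [Q(α):Q] = 3.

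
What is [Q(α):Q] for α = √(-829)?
[Q(α):Q] = 2

[Q(α):Q] equals the degree of the minimal polynomial of α. Here α^2 = -829 and x^2 + 829 is irreducible (d = -829 is squarefree, ≠ 1, hence not a square), so deg(m_α) = 2. Thus [Q(α):Q] = 2.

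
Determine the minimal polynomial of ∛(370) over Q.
m_α(x) = x^3 - 370

α satisfies α^3 = 370, so x^3 - 370 annihilates α. By the rational root test, a rational root p/q (in lowest terms) of x^3 - 370 would satisfy p^3 = 370 q^3, forcing q = 1 and p^3 = 370; but 370 is not a perfect cube, contradiction. A monic cubic over Q with no rational root is irreducible (any nontrivial factorization would include a linear factor). Hence x^3 - 370 is the minimal polynomial of α, and in particular [Q(α):Q] = 3.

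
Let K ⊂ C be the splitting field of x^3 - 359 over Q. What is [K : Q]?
[K : Q] = 6

The roots of x^3 - 359 are ∛359, ω∛359, ω^2∛359 where ω = e^(2πi/3) is a primitive cube root of unity, so K = Q(∛359, ω). Now [Q(∛359):Q] = 3 (since 359 is not a perfect cube, x^3 - 359 is irreducible) and [Q(ω):Q] = 2. Both 2 and 3 divide [K:Q], and [K:Q] ≤ 3·2 = 6, so [K:Q] = 6. (Equivalently: Q(∛359) ⊂ R but ω ∉ R, so [K : Q(∛359)] = 2.)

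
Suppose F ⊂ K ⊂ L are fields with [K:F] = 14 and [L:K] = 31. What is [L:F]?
[L:F] = 434

The tower law says that for any tower of field extensions F ⊂ K ⊂ L with finite degrees, [L:F] = [L:K] · [K:F]. Here this gives [L:F] = 31 · 14 = 434.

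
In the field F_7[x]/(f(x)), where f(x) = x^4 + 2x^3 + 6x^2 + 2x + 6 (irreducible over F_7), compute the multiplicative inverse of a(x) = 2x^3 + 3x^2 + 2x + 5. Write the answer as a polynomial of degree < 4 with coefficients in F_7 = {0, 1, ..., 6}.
a(x)^(-1) ≡ 6x^2 + 6x + 6 (mod f(x))

Since f is irreducible over F_7, F_7[x]/(f) is a field and a(x) ≠ 0 has an inverse. Apply the extended Euclidean algorithm to f(x) and a(x) in F_7[x]: f(x) = (4x + 2)·a(x) + (6x^2 + 6x + 3);  a(x) = (5x + 6)·(6x^2 + 6x + 3) + (1). The last nonzero remainder is the constant 1 = gcd(f, a) in F_7. Back-substituting through the division chain expresses 1 = s(x)·a(x) + t(x)·f(x) with s(x) ≡ 6x^2 + 6x + 6 (mod f), so a(x)^(-1) ≡ s(x) = 6x^2 + 6x + 6 (mod f). Check: (2x^3 + 3x^2 + 2x + 5)·(6x^2 + 6x + 6) = 5x^5 + 2x^4 + 4x^2 + 2 ≡ 1 (mod x^4 + 2x^3 + 6x^2 + 2x + 6).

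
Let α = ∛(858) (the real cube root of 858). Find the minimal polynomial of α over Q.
m_α(x) = x^3 - 858

α satisfies α^3 = 858, so x^3 - 858 annihilates α. By the rational root test, a rational root p/q (in lowest terms) of x^3 - 858 would satisfy p^3 = 858 q^3, forcing q = 1 and p^3 = 858; but 858 is not a perfect cube, contradiction. A monic cubic over Q with no rational root is irreducible (any nontrivial factorization would include a linear factor). Hence x^3 - 858 is the minimal polynomial of α, and in particular [Q(α):Q] = 3.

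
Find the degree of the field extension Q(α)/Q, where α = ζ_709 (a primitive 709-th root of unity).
[Q(α):Q] = 708

The minimal polynomial of ζ_709 over Q is the 709-th cyclotomic polynomial Φ_709(x), which is irreducible over Q and has degree φ(709) = 708. Hence [Q(α):Q] = φ(709) = 708.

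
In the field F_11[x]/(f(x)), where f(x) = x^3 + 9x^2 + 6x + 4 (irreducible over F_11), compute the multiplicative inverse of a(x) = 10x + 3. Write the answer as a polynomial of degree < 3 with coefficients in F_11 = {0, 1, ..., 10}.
a(x)^(-1) ≡ 5x^2 + 5x + 1 (mod f(x))

Since f is irreducible over F_11, F_11[x]/(f) is a field and a(x) ≠ 0 has an inverse. Apply the extended Euclidean algorithm to f(x) and a(x) in F_11[x]: f(x) = (10x^2 + 10x + 2)·a(x) + (9). The last nonzero remainder is the constant 9 = gcd(f, a) in F_11. Back-substituting through the division chain expresses 9 = s(x)·a(x) + t(x)·f(x) with s(x) ≡ x^2 + x + 9 (mod f), so (x^2 + x + 9)·a(x) ≡ 9 (mod f). Multiplying by 9^(-1) ≡ 5 in F_11 gives a(x)^(-1) ≡ 5·(x^2 + x + 9) ≡ 5x^2 + 5x + 1 (mod f). Check: (10x + 3)·(5x^2 + 5x + 1) = 6x^3 + 10x^2 + 3x + 3 ≡ 1 (mod x^3 + 9x^2 + 6x + 4).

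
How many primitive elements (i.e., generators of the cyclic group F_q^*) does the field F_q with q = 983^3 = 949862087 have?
There are φ(949862086) = 469312200 primitive elements

F_q^* is cyclic of order q - 1 = 949862086. A cyclic group of order m has exactly φ(m) generators. Here m = 949862086 = 2 · 103 · 491 · 9391, so the number of primitive elements is φ(949862086) = 469312200.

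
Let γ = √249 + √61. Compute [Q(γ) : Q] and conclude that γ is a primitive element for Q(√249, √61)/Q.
[Q(γ) : Q] = 4 (equivalently, Q(γ) = Q(√249, √61))

Obviously Q(γ) ⊆ Q(√249, √61), and [Q(√249, √61):Q] = 4 (since 249, 61 are distinct squarefree integers > 1 with 15189 not a perfect square). To show equality we compute the minimal polynomial of γ. From γ = √249 + √61: γ^2 = 249 + 2√(15189) + 61 = 310 + 2√(15189), so γ^2 - 310 = 2√(15189); squaring, (γ^2 - 310)^2 = 4·15189, i.e. γ^4 - 620γ^2 + 96100 - 60756 = 0, i.e. γ^4 - 620γ^2 + 35344 = 0. So γ is a root of x^4 - 620x^2 + 35344. This polynomial is irreducible over Q: it has no rational root (each ±√249 ± √61 is irrational), and any factorization into two quadratics over Q would force √(15189) ∈ Q (pairing opposite roots) or √249, √61 ∈ Q (other pairings), all impossible. Hence [Q(γ):Q] = 4 = [Q(√249, √61):Q], so Q(γ) = Q(√249, √61).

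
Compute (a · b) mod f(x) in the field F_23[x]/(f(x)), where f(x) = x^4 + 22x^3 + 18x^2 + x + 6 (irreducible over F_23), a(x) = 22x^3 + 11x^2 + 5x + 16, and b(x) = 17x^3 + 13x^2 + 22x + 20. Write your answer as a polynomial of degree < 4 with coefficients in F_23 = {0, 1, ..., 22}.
a · b ≡ 6x^3 + 10x^2 + 14x + 9 (mod f(x))

Multiply in F_23[x]: a(x)·b(x) = (22x^3 + 11x^2 + 5x + 16)·(17x^3 + 13x^2 + 22x + 20) = 6x^6 + 13x^5 + 22x^4 + 7x^3 + 9x^2 + 15x + 21. This has degree ≥ 4, so divide by f(x) over F_23: 6x^6 + 13x^5 + 22x^4 + 7x^3 + 9x^2 + 15x + 21 = (6x^2 + 19x + 2)·(x^4 + 22x^3 + 18x^2 + x + 6) + (6x^3 + 10x^2 + 14x + 9). Hence a·b ≡ 6x^3 + 10x^2 + 14x + 9 (mod f). (F_23[x]/(f) is a field with 23^4 = 279841 elements since f is irreducible of degree 4.)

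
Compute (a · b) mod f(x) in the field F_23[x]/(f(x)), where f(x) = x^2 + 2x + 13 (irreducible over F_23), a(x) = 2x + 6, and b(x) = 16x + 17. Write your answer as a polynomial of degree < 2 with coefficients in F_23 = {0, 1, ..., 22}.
a · b ≡ 20x + 8 (mod f(x))

Multiply in F_23[x]: a(x)·b(x) = (2x + 6)·(16x + 17) = 9x^2 + 15x + 10. This has degree ≥ 2, so divide by f(x) over F_23: 9x^2 + 15x + 10 = (9)·(x^2 + 2x + 13) + (20x + 8). Hence a·b ≡ 20x + 8 (mod f). (F_23[x]/(f) is a field with 23^2 = 529 elements since f is irreducible of degree 2.)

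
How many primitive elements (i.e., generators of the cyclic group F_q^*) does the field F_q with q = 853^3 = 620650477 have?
There are φ(620650476) = 199190880 primitive elements

F_q^* is cyclic of order q - 1 = 620650476. A cyclic group of order m has exactly φ(m) generators. Here m = 620650476 = 2^2 · 3^2 · 43 · 71 · 5647, so the number of primitive elements is φ(620650476) = 199190880.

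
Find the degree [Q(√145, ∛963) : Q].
[Q(√145, ∛963) : Q] = 6

Let L = Q(√145, ∛963). Since Q(√145) ⊂ L and [Q(√145):Q] = 2, the tower law gives 2 | [L:Q]. Likewise Q(∛963) ⊂ L with [Q(∛963):Q] = 3 (because 963 is not a perfect cube), so 3 | [L:Q]. As gcd(2,3) = 1, [L:Q] is divisible by 6. Conversely L is generated over Q by √145 and ∛963, so [L:Q] ≤ 2·3 = 6. Therefore [Q(√145, ∛963) : Q] = 6.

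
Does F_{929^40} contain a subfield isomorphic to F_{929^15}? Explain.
No: F_{929^15} is not a subfield of F_{929^40}

F_{p^m} embeds in F_{p^n} iff m | n. Here 15 ∤ 40 (since 40 = 2·15 + 10 with remainder 10 ≠ 0), so F_{929^15} is not a subfield of F_{929^40}. Equivalently: if it were, the tower law would give 15 = [F_{929^15}:F_929] dividing [F_{929^40}:F_929] = 40, contradiction.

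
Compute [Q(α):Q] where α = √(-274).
[Q(α):Q] = 2

[Q(α):Q] equals the degree of the minimal polynomial of α. Here α^2 = -274 and x^2 + 274 is irreducible (d = -274 is squarefree, ≠ 1, hence not a square), so deg(m_α) = 2. Thus [Q(α):Q] = 2.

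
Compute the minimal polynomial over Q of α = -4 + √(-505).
m_α(x) = x^2 + 8x + 521

From α + 4 = √(-505), squaring gives (α + 4)^2 = -505, i.e. α^2 + 8α + 16 = -505, so α^2 + 8α + 521 = 0. The discriminant of x^2 + 8x + 521 is (8)^2 - 4·(521) = 64 - 2084 = -2020, and 4·(-505) is not a perfect square in Q since -505 is squarefree and ≠ 1. Hence x^2 + 8x + 521 is irreducible over Q and is the minimal polynomial of α.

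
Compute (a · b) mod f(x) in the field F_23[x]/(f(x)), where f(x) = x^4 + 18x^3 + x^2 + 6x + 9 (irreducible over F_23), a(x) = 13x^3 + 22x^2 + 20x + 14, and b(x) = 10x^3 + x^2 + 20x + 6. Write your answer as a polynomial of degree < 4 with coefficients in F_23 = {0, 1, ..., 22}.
a · b ≡ 11x^3 + 6x^2 + 7x + 7 (mod f(x))

Multiply in F_23[x]: a(x)·b(x) = (13x^3 + 22x^2 + 20x + 14)·(10x^3 + x^2 + 20x + 6) = 15x^6 + 3x^5 + 22x^4 + 11x^3 + 17x^2 + 9x + 15. This has degree ≥ 4, so divide by f(x) over F_23: 15x^6 + 3x^5 + 22x^4 + 11x^3 + 17x^2 + 9x + 15 = (15x^2 + 9x + 6)·(x^4 + 18x^3 + x^2 + 6x + 9) + (11x^3 + 6x^2 + 7x + 7). Hence a·b ≡ 11x^3 + 6x^2 + 7x + 7 (mod f). (F_23[x]/(f) is a field with 23^4 = 279841 elements since f is irreducible of degree 4.)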